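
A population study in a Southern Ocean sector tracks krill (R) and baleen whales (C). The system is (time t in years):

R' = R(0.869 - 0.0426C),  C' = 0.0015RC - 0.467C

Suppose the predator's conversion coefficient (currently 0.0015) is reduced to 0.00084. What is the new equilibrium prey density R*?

R* ≈ 556

At the interior fixed point, setting dC/dt = 0 with C > 0 fixes R* = (predator death rate)/(RC coefficient) — independent of the other coefficients.
With the change, R* = 0.467/0.00084 = 556; it rises from 311.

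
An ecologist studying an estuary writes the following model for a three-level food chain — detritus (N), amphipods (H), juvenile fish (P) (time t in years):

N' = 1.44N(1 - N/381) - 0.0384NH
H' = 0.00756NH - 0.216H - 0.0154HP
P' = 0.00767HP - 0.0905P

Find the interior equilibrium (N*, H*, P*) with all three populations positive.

From dP/dt = 0: 0.00767H* = 0.0905, so H* = 11.8.
From dN/dt = 0: 1.44(1 - N*/381) = 0.0384·11.8, giving N* = 381·(1 - 0.315) = 261.
From dH/dt = 0: 0.00756·261 - 0.216 = 0.0154P*, so P* = 1.76/0.0154 = 114.

N* ≈ 261, H* ≈ 11.8, P* ≈ 114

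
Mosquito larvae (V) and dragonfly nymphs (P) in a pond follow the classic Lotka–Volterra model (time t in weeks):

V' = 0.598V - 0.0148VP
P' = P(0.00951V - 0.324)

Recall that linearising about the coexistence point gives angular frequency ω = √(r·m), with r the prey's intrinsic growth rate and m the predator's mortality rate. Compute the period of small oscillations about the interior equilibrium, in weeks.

Here r = 0.598 and m = 0.324, so r·m = 0.194.
ω = √0.194 = 0.44 per week, hence T = 2π/ω ≈ 14.3 weeks.

T ≈ 14.3 weeks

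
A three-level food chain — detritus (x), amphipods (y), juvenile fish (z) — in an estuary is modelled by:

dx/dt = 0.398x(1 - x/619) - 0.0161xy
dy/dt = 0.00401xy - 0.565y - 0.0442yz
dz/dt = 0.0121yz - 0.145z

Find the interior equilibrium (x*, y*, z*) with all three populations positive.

From dz/dt = 0: 0.0121y* = 0.145, so y* = 12.
From dx/dt = 0: 0.398(1 - x*/619) = 0.0161·12, giving x* = 619·(1 - 0.485) = 319.
From dy/dt = 0: 0.00401·319 - 0.565 = 0.0442z*, so z* = 0.714/0.0442 = 16.2.

x* ≈ 319, y* ≈ 12, z* ≈ 16.2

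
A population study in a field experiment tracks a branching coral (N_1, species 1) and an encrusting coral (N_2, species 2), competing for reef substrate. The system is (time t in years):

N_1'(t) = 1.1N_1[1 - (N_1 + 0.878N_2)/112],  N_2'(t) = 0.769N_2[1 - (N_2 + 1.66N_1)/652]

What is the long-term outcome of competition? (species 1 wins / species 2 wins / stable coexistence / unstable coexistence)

Compare the nullcline intercepts: K1/α12 = 112/0.878 = 128 < K2 = 652; K2/α21 = 652/1.66 = 393 > K1 = 112.
Since the inequalities point opposite ways, species 2 can invade but species 1 cannot.

species 2 excludes species 1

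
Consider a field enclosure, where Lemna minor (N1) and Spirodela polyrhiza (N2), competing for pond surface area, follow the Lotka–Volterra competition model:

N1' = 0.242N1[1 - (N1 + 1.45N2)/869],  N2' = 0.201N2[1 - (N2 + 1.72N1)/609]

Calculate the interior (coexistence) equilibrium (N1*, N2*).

N1* ≈ 9.4, N2* ≈ 593

Setting both brackets to zero gives the nullclines N1 + 1.45N2 = 869 and 1.72N1 + N2 = 609.
Substituting N2 = 609 - 1.72N1 into the first: N1(1 - 1.45·1.72) = 869 - 1.45·609.
So N1* = -14/-1.49 = 9.4, and then N2* = 609 - 1.72·9.4 = 593.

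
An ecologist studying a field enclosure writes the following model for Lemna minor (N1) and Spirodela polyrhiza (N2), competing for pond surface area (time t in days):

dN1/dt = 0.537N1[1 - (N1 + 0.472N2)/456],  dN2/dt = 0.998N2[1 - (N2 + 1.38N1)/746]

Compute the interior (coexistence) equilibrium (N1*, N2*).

Setting both brackets to zero gives the nullclines N1 + 0.472N2 = 456 and 1.38N1 + N2 = 746.
Substituting N2 = 746 - 1.38N1 into the first: N1(1 - 0.472·1.38) = 456 - 0.472·746.
So N1* = 104/0.349 = 298, and then N2* = 746 - 1.38·298 = 335.

N1* ≈ 298, N2* ≈ 335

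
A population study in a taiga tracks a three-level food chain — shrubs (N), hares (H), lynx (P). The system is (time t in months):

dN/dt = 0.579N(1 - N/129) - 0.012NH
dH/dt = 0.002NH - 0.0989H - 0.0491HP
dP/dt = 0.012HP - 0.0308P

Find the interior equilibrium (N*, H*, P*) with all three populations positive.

From dP/dt = 0: 0.012H* = 0.0308, so H* = 2.57.
From dN/dt = 0: 0.579(1 - N*/129) = 0.012·2.57, giving N* = 129·(1 - 0.0532) = 122.
From dH/dt = 0: 0.002·122 - 0.0989 = 0.0491P*, so P* = 0.145/0.0491 = 2.96.

N* ≈ 122, H* ≈ 2.57, P* ≈ 2.96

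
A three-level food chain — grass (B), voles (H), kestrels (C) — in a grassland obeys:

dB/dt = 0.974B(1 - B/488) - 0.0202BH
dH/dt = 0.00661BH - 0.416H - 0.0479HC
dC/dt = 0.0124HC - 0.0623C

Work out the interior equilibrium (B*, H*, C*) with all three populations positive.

From dC/dt = 0: 0.0124H* = 0.0623, so H* = 5.02.
From dB/dt = 0: 0.974(1 - B*/488) = 0.0202·5.02, giving B* = 488·(1 - 0.104) = 437.
From dH/dt = 0: 0.00661·437 - 0.416 = 0.0479C*, so C* = 2.47/0.0479 = 51.6.

B* ≈ 437, H* ≈ 5.02, C* ≈ 51.6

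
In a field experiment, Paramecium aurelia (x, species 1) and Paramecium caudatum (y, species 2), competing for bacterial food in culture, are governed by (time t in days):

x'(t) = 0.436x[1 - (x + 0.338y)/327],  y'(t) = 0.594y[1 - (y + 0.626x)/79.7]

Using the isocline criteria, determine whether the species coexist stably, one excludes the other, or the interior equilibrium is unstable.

Compare the nullcline intercepts: K1/α12 = 327/0.338 = 967 > K2 = 79.7; K2/α21 = 79.7/0.626 = 127 < K1 = 327.
Since the inequalities point opposite ways, species 1 can invade but species 2 cannot.

species 1 excludes species 2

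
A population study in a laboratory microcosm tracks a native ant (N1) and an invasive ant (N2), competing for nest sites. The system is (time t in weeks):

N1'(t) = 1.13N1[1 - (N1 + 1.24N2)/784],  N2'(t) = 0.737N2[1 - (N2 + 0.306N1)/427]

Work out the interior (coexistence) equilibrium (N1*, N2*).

N1* ≈ 410, N2* ≈ 301

Setting both brackets to zero gives the nullclines N1 + 1.24N2 = 784 and 0.306N1 + N2 = 427.
Substituting N2 = 427 - 0.306N1 into the first: N1(1 - 1.24·0.306) = 784 - 1.24·427.
So N1* = 255/0.621 = 410, and then N2* = 427 - 0.306·410 = 301.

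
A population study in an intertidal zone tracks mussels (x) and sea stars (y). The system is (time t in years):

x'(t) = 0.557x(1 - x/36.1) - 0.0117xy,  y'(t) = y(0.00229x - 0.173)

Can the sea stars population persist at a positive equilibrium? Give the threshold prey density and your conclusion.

Threshold x = 75.5; K < 75.5, so no, the predator goes extinct.

The predator equation gives dy/dt > 0 only when x > 0.173/0.00229 = 75.5.
Without the predator, x → K = 36.1. Since 36.1 < 75.5, the predator cannot invade.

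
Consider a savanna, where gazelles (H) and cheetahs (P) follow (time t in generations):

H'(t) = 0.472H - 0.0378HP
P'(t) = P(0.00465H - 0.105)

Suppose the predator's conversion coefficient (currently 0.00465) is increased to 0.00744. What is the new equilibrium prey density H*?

At the interior fixed point, setting dP/dt = 0 with P > 0 fixes H* = (predator death rate)/(HP coefficient) — independent of the other coefficients.
With the change, H* = 0.105/0.00744 = 14.1; it falls from 22.6.

H* ≈ 14.1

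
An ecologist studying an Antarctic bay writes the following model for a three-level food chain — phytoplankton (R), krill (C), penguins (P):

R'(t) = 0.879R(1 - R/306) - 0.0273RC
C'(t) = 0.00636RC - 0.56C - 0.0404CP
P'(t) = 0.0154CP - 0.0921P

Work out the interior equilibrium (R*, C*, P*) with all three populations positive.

R* ≈ 249, C* ≈ 5.98, P* ≈ 25.4

From dP/dt = 0: 0.0154C* = 0.0921, so C* = 5.98.
From dR/dt = 0: 0.879(1 - R*/306) = 0.0273·5.98, giving R* = 306·(1 - 0.186) = 249.
From dC/dt = 0: 0.00636·249 - 0.56 = 0.0404P*, so P* = 1.02/0.0404 = 25.4.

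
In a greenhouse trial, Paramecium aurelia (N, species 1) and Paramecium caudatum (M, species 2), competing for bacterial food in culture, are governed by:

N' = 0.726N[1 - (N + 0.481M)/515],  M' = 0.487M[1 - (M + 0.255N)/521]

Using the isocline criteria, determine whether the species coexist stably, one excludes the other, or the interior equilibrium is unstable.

Compare the nullcline intercepts: K1/α12 = 515/0.481 = 1070 > K2 = 521; K2/α21 = 521/0.255 = 2040 > K1 = 515.
Since both inequalities hold, each species can invade when rare, so the interior equilibrium is stable.

stable coexistence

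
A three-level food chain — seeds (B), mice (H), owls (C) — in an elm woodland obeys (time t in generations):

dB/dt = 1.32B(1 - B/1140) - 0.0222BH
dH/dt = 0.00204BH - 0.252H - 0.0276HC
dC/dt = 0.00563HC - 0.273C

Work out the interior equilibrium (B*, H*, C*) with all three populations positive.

From dC/dt = 0: 0.00563H* = 0.273, so H* = 48.5.
From dB/dt = 0: 1.32(1 - B*/1140) = 0.0222·48.5, giving B* = 1140·(1 - 0.816) = 210.
From dH/dt = 0: 0.00204·210 - 0.252 = 0.0276C*, so C* = 0.177/0.0276 = 6.41.

B* ≈ 210, H* ≈ 48.5, C* ≈ 6.41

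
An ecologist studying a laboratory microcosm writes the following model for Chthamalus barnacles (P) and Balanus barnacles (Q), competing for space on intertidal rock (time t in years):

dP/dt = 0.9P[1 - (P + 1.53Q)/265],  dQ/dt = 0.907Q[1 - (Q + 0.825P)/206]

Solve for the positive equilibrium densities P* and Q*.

P* ≈ 191, Q* ≈ 48.1

Setting both brackets to zero gives the nullclines P + 1.53Q = 265 and 0.825P + Q = 206.
Substituting Q = 206 - 0.825P into the first: P(1 - 1.53·0.825) = 265 - 1.53·206.
So P* = -50.2/-0.262 = 191, and then Q* = 206 - 0.825·191 = 48.1.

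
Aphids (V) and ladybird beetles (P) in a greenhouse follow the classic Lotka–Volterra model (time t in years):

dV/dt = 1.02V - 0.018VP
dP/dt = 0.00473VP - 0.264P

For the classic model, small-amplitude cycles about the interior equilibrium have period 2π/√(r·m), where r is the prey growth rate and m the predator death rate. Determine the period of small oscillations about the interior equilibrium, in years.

Here r = 1.02 and m = 0.264, so r·m = 0.269.
ω = √0.269 = 0.519 per year, hence T = 2π/ω ≈ 12.1 years.

T ≈ 12.1 years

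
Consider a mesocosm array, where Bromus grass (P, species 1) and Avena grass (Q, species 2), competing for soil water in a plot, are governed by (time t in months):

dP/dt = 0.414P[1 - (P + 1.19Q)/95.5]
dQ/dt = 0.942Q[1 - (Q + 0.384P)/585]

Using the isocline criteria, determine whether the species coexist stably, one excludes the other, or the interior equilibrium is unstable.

species 2 excludes species 1

Compare the nullcline intercepts: K1/α12 = 95.5/1.19 = 80.3 < K2 = 585; K2/α21 = 585/0.384 = 1520 > K1 = 95.5.
Since the inequalities point opposite ways, species 2 can invade but species 1 cannot.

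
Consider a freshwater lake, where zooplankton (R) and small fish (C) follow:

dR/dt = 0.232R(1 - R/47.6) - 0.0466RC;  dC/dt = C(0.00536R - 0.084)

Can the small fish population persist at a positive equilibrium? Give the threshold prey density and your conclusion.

The predator equation gives dC/dt > 0 only when R > 0.084/0.00536 = 15.7.
Without the predator, R → K = 47.6. Since 47.6 > 15.7, the predator can invade and persist.

Threshold R = 15.7; K > 15.7, so yes, the predator persists.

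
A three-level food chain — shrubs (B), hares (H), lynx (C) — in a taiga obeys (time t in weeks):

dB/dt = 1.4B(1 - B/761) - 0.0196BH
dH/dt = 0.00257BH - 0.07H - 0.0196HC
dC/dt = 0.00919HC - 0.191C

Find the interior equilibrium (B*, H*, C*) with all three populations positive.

B* ≈ 540, H* ≈ 20.8, C* ≈ 67.2

From dC/dt = 0: 0.00919H* = 0.191, so H* = 20.8.
From dB/dt = 0: 1.4(1 - B*/761) = 0.0196·20.8, giving B* = 761·(1 - 0.291) = 540.
From dH/dt = 0: 0.00257·540 - 0.07 = 0.0196C*, so C* = 1.32/0.0196 = 67.2.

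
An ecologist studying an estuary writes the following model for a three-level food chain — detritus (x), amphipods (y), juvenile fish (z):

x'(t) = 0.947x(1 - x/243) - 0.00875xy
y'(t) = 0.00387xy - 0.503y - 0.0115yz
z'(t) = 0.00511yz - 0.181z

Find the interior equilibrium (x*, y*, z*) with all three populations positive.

x* ≈ 163, y* ≈ 35.4, z* ≈ 11.3

From dz/dt = 0: 0.00511y* = 0.181, so y* = 35.4.
From dx/dt = 0: 0.947(1 - x*/243) = 0.00875·35.4, giving x* = 243·(1 - 0.327) = 163.
From dy/dt = 0: 0.00387·163 - 0.503 = 0.0115z*, so z* = 0.13/0.0115 = 11.3.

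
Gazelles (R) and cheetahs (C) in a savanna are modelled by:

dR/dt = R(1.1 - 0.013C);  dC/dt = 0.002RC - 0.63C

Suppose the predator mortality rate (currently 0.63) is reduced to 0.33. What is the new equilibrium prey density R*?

R* ≈ 165

At the interior fixed point, setting dC/dt = 0 with C > 0 fixes R* = (predator death rate)/(RC coefficient) — independent of the other coefficients.
With the change, R* = 0.33/0.002 = 165; it falls from 315.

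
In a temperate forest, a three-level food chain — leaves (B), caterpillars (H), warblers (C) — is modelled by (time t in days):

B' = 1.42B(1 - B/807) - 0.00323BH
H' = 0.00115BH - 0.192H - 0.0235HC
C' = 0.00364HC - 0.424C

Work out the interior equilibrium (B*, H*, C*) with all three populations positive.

From dC/dt = 0: 0.00364H* = 0.424, so H* = 116.
From dB/dt = 0: 1.42(1 - B*/807) = 0.00323·116, giving B* = 807·(1 - 0.265) = 593.
From dH/dt = 0: 0.00115·593 - 0.192 = 0.0235C*, so C* = 0.49/0.0235 = 20.9.

B* ≈ 593, H* ≈ 116, C* ≈ 20.9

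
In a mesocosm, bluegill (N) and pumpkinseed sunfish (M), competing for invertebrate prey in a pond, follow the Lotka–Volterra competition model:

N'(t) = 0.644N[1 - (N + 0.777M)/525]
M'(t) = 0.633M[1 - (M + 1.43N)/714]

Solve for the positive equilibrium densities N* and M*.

N* ≈ 268, M* ≈ 331

Setting both brackets to zero gives the nullclines N + 0.777M = 525 and 1.43N + M = 714.
Substituting M = 714 - 1.43N into the first: N(1 - 0.777·1.43) = 525 - 0.777·714.
So N* = -29.8/-0.111 = 268, and then M* = 714 - 1.43·268 = 331.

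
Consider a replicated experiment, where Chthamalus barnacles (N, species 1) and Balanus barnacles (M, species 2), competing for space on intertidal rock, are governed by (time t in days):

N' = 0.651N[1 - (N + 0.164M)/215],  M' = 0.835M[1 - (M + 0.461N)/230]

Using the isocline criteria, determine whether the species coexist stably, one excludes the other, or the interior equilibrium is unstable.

Compare the nullcline intercepts: K1/α12 = 215/0.164 = 1310 > K2 = 230; K2/α21 = 230/0.461 = 499 > K1 = 215.
Since both inequalities hold, each species can invade when rare, so the interior equilibrium is stable.

stable coexistence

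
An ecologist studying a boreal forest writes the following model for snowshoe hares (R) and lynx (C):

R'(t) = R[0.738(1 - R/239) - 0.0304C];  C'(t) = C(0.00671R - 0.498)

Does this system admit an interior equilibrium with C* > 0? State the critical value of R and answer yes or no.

Threshold R = 74.2; K > 74.2, so yes, the predator persists.

The predator equation gives dC/dt > 0 only when R > 0.498/0.00671 = 74.2.
Without the predator, R → K = 239. Since 239 > 74.2, the predator can invade and persist.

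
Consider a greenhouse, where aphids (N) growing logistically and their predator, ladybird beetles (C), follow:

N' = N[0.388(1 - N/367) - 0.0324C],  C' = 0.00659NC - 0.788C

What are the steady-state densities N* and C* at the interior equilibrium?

From dC/dt = 0 with C > 0: 0.00659N* = 0.788, so N* = 120.
Substitute into dN/dt = 0: 0.388(1 - 120/367) = 0.0324C*.
The bracket is 0.674, giving C* = 0.262/0.0324 = 8.07.

N* ≈ 120, C* ≈ 8.07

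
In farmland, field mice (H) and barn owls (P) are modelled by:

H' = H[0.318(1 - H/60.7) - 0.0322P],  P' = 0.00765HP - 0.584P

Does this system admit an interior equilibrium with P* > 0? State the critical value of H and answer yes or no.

Threshold H = 76.3; K < 76.3, so no, the predator goes extinct.

The predator equation gives dP/dt > 0 only when H > 0.584/0.00765 = 76.3.
Without the predator, H → K = 60.7. Since 60.7 < 76.3, the predator cannot invade.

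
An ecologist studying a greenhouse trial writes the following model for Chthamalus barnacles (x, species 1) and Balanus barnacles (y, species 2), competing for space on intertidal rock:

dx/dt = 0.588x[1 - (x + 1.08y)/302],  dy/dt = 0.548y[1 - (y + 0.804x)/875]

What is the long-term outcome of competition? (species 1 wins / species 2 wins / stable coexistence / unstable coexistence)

species 2 excludes species 1

Compare the nullcline intercepts: K1/α12 = 302/1.08 = 280 < K2 = 875; K2/α21 = 875/0.804 = 1090 > K1 = 302.
Since the inequalities point opposite ways, species 2 can invade but species 1 cannot.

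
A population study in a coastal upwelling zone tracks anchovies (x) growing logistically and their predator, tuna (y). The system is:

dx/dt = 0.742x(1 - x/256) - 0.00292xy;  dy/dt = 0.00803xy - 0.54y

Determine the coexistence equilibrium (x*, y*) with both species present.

From dy/dt = 0 with y > 0: 0.00803x* = 0.54, so x* = 67.2.
Substitute into dx/dt = 0: 0.742(1 - 67.2/256) = 0.00292y*.
The bracket is 0.737, giving y* = 0.547/0.00292 = 187.

x* ≈ 67.2, y* ≈ 187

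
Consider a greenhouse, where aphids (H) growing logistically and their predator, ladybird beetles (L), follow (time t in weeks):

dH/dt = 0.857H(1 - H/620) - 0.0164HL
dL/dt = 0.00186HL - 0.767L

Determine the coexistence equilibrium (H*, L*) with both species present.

From dL/dt = 0 with L > 0: 0.00186H* = 0.767, so H* = 412.
Substitute into dH/dt = 0: 0.857(1 - 412/620) = 0.0164L*.
The bracket is 0.335, giving L* = 0.287/0.0164 = 17.5.

H* ≈ 412, L* ≈ 17.5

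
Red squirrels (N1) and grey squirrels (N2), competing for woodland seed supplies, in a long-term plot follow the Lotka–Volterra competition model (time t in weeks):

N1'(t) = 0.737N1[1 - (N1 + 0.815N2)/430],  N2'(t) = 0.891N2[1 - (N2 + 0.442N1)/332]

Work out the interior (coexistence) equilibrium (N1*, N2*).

Setting both brackets to zero gives the nullclines N1 + 0.815N2 = 430 and 0.442N1 + N2 = 332.
Substituting N2 = 332 - 0.442N1 into the first: N1(1 - 0.815·0.442) = 430 - 0.815·332.
So N1* = 159/0.64 = 249, and then N2* = 332 - 0.442·249 = 222.

N1* ≈ 249, N2* ≈ 222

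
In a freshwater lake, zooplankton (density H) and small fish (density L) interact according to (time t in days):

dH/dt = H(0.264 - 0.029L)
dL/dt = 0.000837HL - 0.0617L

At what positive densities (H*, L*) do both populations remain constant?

Set dL/dt = 0 with L > 0: 0.000837H - 0.0617 = 0, so H* = 0.0617/0.000837 = 73.7.
Set dH/dt = 0 with H > 0: 0.264 - 0.029L = 0, so L* = 0.264/0.029 = 9.1.

H* ≈ 73.7, L* ≈ 9.1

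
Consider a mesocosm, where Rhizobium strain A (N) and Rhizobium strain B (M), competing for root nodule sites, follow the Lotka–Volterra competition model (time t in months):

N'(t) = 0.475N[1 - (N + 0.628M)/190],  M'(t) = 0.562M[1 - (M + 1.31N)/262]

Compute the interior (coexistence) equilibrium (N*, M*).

N* ≈ 144, M* ≈ 73.9

Setting both brackets to zero gives the nullclines N + 0.628M = 190 and 1.31N + M = 262.
Substituting M = 262 - 1.31N into the first: N(1 - 0.628·1.31) = 190 - 0.628·262.
So N* = 25.5/0.177 = 144, and then M* = 262 - 1.31·144 = 73.9.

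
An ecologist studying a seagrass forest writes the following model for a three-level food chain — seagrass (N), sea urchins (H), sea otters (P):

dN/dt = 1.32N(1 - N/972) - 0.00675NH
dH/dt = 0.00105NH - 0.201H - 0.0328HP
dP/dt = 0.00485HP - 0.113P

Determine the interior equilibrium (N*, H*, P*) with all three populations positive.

From dP/dt = 0: 0.00485H* = 0.113, so H* = 23.3.
From dN/dt = 0: 1.32(1 - N*/972) = 0.00675·23.3, giving N* = 972·(1 - 0.119) = 856.
From dH/dt = 0: 0.00105·856 - 0.201 = 0.0328P*, so P* = 0.698/0.0328 = 21.3.

N* ≈ 856, H* ≈ 23.3, P* ≈ 21.3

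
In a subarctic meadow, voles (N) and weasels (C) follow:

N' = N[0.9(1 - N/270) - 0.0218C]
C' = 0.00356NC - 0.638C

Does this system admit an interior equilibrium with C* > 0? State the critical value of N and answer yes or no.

The predator equation gives dC/dt > 0 only when N > 0.638/0.00356 = 179.
Without the predator, N → K = 270. Since 270 > 179, the predator can invade and persist.

Threshold N = 179; K > 179, so yes, the predator persists.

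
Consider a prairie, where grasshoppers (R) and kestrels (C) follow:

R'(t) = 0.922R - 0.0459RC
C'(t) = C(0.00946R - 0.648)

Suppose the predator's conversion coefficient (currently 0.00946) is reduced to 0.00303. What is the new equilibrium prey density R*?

R* ≈ 214

At the interior fixed point, setting dC/dt = 0 with C > 0 fixes R* = (predator death rate)/(RC coefficient) — independent of the other coefficients.
With the change, R* = 0.648/0.00303 = 214; it rises from 68.5.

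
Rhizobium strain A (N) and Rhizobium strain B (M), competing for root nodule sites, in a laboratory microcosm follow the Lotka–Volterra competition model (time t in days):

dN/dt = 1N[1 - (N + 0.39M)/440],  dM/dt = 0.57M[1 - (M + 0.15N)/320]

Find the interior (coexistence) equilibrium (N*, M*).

Setting both brackets to zero gives the nullclines N + 0.39M = 440 and 0.15N + M = 320.
Substituting M = 320 - 0.15N into the first: N(1 - 0.39·0.15) = 440 - 0.39·320.
So N* = 315/0.942 = 335, and then M* = 320 - 0.15·335 = 270.

N* ≈ 335, M* ≈ 270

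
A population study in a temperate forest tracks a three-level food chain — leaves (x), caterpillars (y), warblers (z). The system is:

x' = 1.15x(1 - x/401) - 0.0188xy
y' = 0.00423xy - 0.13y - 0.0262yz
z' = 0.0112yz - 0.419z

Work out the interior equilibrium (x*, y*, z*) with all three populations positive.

From dz/dt = 0: 0.0112y* = 0.419, so y* = 37.4.
From dx/dt = 0: 1.15(1 - x*/401) = 0.0188·37.4, giving x* = 401·(1 - 0.612) = 156.
From dy/dt = 0: 0.00423·156 - 0.13 = 0.0262z*, so z* = 0.529/0.0262 = 20.2.

x* ≈ 156, y* ≈ 37.4, z* ≈ 20.2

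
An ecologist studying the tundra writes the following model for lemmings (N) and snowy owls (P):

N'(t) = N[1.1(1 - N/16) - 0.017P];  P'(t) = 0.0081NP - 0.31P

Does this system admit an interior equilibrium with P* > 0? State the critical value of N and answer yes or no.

Threshold N = 38.3; K < 38.3, so no, the predator goes extinct.

The predator equation gives dP/dt > 0 only when N > 0.31/0.0081 = 38.3.
Without the predator, N → K = 16. Since 16 < 38.3, the predator cannot invade.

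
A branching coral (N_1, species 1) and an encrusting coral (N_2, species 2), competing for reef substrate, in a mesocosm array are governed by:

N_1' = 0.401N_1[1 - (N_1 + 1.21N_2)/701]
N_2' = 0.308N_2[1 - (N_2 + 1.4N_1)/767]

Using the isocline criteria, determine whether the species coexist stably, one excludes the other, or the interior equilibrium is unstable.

Compare the nullcline intercepts: K1/α12 = 701/1.21 = 579 < K2 = 767; K2/α21 = 767/1.4 = 548 < K1 = 701.
Since both are reversed, neither can invade when rare; the interior point is a saddle.

unstable coexistence (outcome depends on initial conditions)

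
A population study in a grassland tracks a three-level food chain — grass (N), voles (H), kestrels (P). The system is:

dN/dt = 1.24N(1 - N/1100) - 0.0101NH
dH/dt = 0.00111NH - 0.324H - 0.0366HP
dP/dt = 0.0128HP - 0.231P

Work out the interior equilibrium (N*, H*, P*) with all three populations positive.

From dP/dt = 0: 0.0128H* = 0.231, so H* = 18.
From dN/dt = 0: 1.24(1 - N*/1100) = 0.0101·18, giving N* = 1100·(1 - 0.147) = 938.
From dH/dt = 0: 0.00111·938 - 0.324 = 0.0366P*, so P* = 0.718/0.0366 = 19.6.

N* ≈ 938, H* ≈ 18, P* ≈ 19.6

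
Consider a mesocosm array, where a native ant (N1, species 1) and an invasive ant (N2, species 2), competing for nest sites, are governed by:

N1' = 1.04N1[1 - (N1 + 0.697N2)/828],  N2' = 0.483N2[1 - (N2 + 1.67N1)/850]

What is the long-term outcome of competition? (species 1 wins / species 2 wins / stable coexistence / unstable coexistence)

Compare the nullcline intercepts: K1/α12 = 828/0.697 = 1190 > K2 = 850; K2/α21 = 850/1.67 = 509 < K1 = 828.
Since the inequalities point opposite ways, species 1 can invade but species 2 cannot.

species 1 excludes species 2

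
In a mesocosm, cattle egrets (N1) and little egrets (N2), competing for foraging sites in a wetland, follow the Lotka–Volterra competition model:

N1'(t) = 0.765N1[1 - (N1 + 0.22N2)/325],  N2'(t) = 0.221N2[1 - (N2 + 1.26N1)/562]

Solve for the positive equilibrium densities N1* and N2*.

Setting both brackets to zero gives the nullclines N1 + 0.22N2 = 325 and 1.26N1 + N2 = 562.
Substituting N2 = 562 - 1.26N1 into the first: N1(1 - 0.22·1.26) = 325 - 0.22·562.
So N1* = 201/0.723 = 279, and then N2* = 562 - 1.26·279 = 211.

N1* ≈ 279, N2* ≈ 211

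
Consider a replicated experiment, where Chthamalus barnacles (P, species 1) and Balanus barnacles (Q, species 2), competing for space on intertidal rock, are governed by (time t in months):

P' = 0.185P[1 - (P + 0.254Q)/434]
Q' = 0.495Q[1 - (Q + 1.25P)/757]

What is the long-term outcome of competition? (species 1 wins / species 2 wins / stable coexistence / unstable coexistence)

stable coexistence

Compare the nullcline intercepts: K1/α12 = 434/0.254 = 1710 > K2 = 757; K2/α21 = 757/1.25 = 606 > K1 = 434.
Since both inequalities hold, each species can invade when rare, so the interior equilibrium is stable.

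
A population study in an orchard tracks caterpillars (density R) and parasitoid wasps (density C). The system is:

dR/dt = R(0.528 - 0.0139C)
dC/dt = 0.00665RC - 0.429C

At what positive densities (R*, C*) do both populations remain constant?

R* ≈ 64.5, C* ≈ 38

Set dC/dt = 0 with C > 0: 0.00665R - 0.429 = 0, so R* = 0.429/0.00665 = 64.5.
Set dR/dt = 0 with R > 0: 0.528 - 0.0139C = 0, so C* = 0.528/0.0139 = 38.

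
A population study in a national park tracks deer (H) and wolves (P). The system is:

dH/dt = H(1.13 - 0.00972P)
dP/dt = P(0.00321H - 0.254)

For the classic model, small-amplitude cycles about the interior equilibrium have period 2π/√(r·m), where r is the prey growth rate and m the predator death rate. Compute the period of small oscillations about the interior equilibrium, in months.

T ≈ 11.7 months

Here r = 1.13 and m = 0.254, so r·m = 0.287.
ω = √0.287 = 0.536 per month, hence T = 2π/ω ≈ 11.7 months.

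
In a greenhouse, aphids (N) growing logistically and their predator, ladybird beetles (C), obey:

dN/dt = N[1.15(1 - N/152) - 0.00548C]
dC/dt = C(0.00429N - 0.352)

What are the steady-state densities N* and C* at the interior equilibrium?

From dC/dt = 0 with C > 0: 0.00429N* = 0.352, so N* = 82.1.
Substitute into dN/dt = 0: 1.15(1 - 82.1/152) = 0.00548C*.
The bracket is 0.46, giving C* = 0.529/0.00548 = 96.6.

N* ≈ 82.1, C* ≈ 96.6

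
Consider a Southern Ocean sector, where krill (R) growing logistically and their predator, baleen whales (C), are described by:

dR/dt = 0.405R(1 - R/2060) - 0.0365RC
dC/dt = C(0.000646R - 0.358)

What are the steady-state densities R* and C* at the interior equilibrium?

From dC/dt = 0 with C > 0: 0.000646R* = 0.358, so R* = 554.
Substitute into dR/dt = 0: 0.405(1 - 554/2060) = 0.0365C*.
The bracket is 0.731, giving C* = 0.296/0.0365 = 8.11.

R* ≈ 554, C* ≈ 8.11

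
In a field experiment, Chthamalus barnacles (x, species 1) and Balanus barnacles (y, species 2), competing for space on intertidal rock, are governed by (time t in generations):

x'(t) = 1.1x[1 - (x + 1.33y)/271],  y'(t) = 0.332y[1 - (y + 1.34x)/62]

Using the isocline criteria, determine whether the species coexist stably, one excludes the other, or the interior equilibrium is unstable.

Compare the nullcline intercepts: K1/α12 = 271/1.33 = 204 > K2 = 62; K2/α21 = 62/1.34 = 46.3 < K1 = 271.
Since the inequalities point opposite ways, species 1 can invade but species 2 cannot.

species 1 excludes species 2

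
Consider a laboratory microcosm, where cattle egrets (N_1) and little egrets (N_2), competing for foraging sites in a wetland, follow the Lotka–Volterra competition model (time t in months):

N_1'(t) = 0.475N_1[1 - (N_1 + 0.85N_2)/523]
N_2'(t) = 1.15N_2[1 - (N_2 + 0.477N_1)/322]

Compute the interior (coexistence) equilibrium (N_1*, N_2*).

N_1* ≈ 419, N_2* ≈ 122

Setting both brackets to zero gives the nullclines N_1 + 0.85N_2 = 523 and 0.477N_1 + N_2 = 322.
Substituting N_2 = 322 - 0.477N_1 into the first: N_1(1 - 0.85·0.477) = 523 - 0.85·322.
So N_1* = 249/0.595 = 419, and then N_2* = 322 - 0.477·419 = 122.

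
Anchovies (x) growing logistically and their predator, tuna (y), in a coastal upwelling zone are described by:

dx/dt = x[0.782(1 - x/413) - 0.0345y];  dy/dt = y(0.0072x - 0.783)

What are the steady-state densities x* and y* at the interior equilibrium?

From dy/dt = 0 with y > 0: 0.0072x* = 0.783, so x* = 109.
Substitute into dx/dt = 0: 0.782(1 - 109/413) = 0.0345y*.
The bracket is 0.737, giving y* = 0.576/0.0345 = 16.7.

x* ≈ 109, y* ≈ 16.7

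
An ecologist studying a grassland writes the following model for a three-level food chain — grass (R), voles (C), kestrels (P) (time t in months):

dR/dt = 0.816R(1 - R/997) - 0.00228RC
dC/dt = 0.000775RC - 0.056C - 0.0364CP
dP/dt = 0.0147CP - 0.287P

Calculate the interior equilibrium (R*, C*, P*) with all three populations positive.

From dP/dt = 0: 0.0147C* = 0.287, so C* = 19.5.
From dR/dt = 0: 0.816(1 - R*/997) = 0.00228·19.5, giving R* = 997·(1 - 0.0546) = 943.
From dC/dt = 0: 0.000775·943 - 0.056 = 0.0364P*, so P* = 0.675/0.0364 = 18.5.

R* ≈ 943, C* ≈ 19.5, P* ≈ 18.5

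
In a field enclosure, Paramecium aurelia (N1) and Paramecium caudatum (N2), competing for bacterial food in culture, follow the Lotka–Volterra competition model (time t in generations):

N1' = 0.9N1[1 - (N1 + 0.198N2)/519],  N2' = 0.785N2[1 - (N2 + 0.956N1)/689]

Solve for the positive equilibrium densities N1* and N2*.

N1* ≈ 472, N2* ≈ 238

Setting both brackets to zero gives the nullclines N1 + 0.198N2 = 519 and 0.956N1 + N2 = 689.
Substituting N2 = 689 - 0.956N1 into the first: N1(1 - 0.198·0.956) = 519 - 0.198·689.
So N1* = 383/0.811 = 472, and then N2* = 689 - 0.956·472 = 238.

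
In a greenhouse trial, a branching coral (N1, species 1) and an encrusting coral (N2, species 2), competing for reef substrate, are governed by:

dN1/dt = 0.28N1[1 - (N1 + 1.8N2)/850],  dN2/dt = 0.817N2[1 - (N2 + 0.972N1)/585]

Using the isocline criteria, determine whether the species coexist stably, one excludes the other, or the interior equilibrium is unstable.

unstable coexistence (outcome depends on initial conditions)

Compare the nullcline intercepts: K1/α12 = 850/1.8 = 472 < K2 = 585; K2/α21 = 585/0.972 = 602 < K1 = 850.
Since both are reversed, neither can invade when rare; the interior point is a saddle.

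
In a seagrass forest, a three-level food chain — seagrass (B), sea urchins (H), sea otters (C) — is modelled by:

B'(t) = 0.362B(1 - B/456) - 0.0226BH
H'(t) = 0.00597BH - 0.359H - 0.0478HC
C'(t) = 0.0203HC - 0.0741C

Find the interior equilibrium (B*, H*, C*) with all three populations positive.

From dC/dt = 0: 0.0203H* = 0.0741, so H* = 3.65.
From dB/dt = 0: 0.362(1 - B*/456) = 0.0226·3.65, giving B* = 456·(1 - 0.228) = 352.
From dH/dt = 0: 0.00597·352 - 0.359 = 0.0478C*, so C* = 1.74/0.0478 = 36.5.

B* ≈ 352, H* ≈ 3.65, C* ≈ 36.5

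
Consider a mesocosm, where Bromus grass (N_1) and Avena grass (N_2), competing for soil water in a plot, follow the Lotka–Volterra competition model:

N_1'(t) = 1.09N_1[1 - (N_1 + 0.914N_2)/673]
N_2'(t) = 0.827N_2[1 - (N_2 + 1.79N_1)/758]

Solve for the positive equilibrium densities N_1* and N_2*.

Setting both brackets to zero gives the nullclines N_1 + 0.914N_2 = 673 and 1.79N_1 + N_2 = 758.
Substituting N_2 = 758 - 1.79N_1 into the first: N_1(1 - 0.914·1.79) = 673 - 0.914·758.
So N_1* = -19.8/-0.636 = 31.1, and then N_2* = 758 - 1.79·31.1 = 702.

N_1* ≈ 31.1, N_2* ≈ 702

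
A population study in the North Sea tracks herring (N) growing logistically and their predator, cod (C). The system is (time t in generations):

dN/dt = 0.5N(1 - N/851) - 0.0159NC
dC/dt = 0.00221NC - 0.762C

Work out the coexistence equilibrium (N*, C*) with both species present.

N* ≈ 345, C* ≈ 18.7

From dC/dt = 0 with C > 0: 0.00221N* = 0.762, so N* = 345.
Substitute into dN/dt = 0: 0.5(1 - 345/851) = 0.0159C*.
The bracket is 0.595, giving C* = 0.297/0.0159 = 18.7.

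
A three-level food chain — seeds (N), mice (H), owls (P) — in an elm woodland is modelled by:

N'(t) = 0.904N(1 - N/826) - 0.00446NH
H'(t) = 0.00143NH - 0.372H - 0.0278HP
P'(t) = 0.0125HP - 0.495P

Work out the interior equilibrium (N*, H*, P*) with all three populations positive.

From dP/dt = 0: 0.0125H* = 0.495, so H* = 39.6.
From dN/dt = 0: 0.904(1 - N*/826) = 0.00446·39.6, giving N* = 826·(1 - 0.195) = 665.
From dH/dt = 0: 0.00143·665 - 0.372 = 0.0278P*, so P* = 0.578/0.0278 = 20.8.

N* ≈ 665, H* ≈ 39.6, P* ≈ 20.8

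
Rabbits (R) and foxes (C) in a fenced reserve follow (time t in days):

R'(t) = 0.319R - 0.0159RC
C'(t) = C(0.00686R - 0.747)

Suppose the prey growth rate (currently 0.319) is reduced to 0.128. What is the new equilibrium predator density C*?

C* ≈ 8.05

At the interior fixed point, setting dR/dt = 0 with R > 0 fixes C* = (prey growth rate)/(RC coefficient) — independent of the other coefficients.
With the change, C* = 0.128/0.0159 = 8.05; it falls from 20.1.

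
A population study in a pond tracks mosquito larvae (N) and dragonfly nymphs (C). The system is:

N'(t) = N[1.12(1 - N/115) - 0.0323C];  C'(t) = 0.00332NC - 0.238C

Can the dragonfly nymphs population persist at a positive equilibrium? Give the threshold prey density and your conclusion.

The predator equation gives dC/dt > 0 only when N > 0.238/0.00332 = 71.7.
Without the predator, N → K = 115. Since 115 > 71.7, the predator can invade and persist.

Threshold N = 71.7; K > 71.7, so yes, the predator persists.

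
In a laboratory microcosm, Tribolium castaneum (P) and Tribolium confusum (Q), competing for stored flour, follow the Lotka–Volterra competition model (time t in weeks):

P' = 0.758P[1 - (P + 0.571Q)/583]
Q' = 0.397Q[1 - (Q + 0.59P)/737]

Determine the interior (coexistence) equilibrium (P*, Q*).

P* ≈ 245, Q* ≈ 593

Setting both brackets to zero gives the nullclines P + 0.571Q = 583 and 0.59P + Q = 737.
Substituting Q = 737 - 0.59P into the first: P(1 - 0.571·0.59) = 583 - 0.571·737.
So P* = 162/0.663 = 245, and then Q* = 737 - 0.59·245 = 593.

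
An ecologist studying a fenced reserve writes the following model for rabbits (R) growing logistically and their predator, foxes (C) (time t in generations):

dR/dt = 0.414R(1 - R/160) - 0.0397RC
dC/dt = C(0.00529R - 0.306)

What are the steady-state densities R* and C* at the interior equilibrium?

From dC/dt = 0 with C > 0: 0.00529R* = 0.306, so R* = 57.8.
Substitute into dR/dt = 0: 0.414(1 - 57.8/160) = 0.0397C*.
The bracket is 0.638, giving C* = 0.264/0.0397 = 6.66.

R* ≈ 57.8, C* ≈ 6.66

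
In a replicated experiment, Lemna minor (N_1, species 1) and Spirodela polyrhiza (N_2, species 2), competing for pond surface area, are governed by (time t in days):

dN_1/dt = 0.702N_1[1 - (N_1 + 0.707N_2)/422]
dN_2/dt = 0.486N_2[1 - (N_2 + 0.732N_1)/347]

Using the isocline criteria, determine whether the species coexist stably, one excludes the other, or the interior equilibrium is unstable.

Compare the nullcline intercepts: K1/α12 = 422/0.707 = 597 > K2 = 347; K2/α21 = 347/0.732 = 474 > K1 = 422.
Since both inequalities hold, each species can invade when rare, so the interior equilibrium is stable.

stable coexistence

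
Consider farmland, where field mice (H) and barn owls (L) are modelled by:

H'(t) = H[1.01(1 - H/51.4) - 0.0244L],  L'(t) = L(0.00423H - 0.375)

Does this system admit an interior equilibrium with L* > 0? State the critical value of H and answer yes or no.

The predator equation gives dL/dt > 0 only when H > 0.375/0.00423 = 88.7.
Without the predator, H → K = 51.4. Since 51.4 < 88.7, the predator cannot invade.

Threshold H = 88.7; K < 88.7, so no, the predator goes extinct.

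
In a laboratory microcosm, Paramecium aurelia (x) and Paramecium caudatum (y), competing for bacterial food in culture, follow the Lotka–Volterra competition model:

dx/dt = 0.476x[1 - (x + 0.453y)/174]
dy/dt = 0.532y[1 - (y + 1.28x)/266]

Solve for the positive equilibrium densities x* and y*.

x* ≈ 127, y* ≈ 103

Setting both brackets to zero gives the nullclines x + 0.453y = 174 and 1.28x + y = 266.
Substituting y = 266 - 1.28x into the first: x(1 - 0.453·1.28) = 174 - 0.453·266.
So x* = 53.5/0.42 = 127, and then y* = 266 - 1.28·127 = 103.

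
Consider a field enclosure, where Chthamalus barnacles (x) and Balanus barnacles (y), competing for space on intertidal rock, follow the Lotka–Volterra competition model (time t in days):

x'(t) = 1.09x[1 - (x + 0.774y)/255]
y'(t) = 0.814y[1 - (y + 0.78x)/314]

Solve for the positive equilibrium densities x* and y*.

x* ≈ 30.2, y* ≈ 290

Setting both brackets to zero gives the nullclines x + 0.774y = 255 and 0.78x + y = 314.
Substituting y = 314 - 0.78x into the first: x(1 - 0.774·0.78) = 255 - 0.774·314.
So x* = 12/0.396 = 30.2, and then y* = 314 - 0.78·30.2 = 290.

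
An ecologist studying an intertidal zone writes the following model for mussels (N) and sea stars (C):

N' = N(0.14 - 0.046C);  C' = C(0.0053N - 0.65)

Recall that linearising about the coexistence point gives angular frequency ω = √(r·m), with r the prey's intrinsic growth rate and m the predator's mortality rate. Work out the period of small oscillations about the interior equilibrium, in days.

T ≈ 20.8 days

Here r = 0.14 and m = 0.65, so r·m = 0.091.
ω = √0.091 = 0.302 per day, hence T = 2π/ω ≈ 20.8 days.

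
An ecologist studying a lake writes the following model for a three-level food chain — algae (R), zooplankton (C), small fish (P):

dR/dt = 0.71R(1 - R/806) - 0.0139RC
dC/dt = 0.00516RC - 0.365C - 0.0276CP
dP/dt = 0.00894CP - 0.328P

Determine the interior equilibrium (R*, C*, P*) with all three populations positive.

From dP/dt = 0: 0.00894C* = 0.328, so C* = 36.7.
From dR/dt = 0: 0.71(1 - R*/806) = 0.0139·36.7, giving R* = 806·(1 - 0.718) = 227.
From dC/dt = 0: 0.00516·227 - 0.365 = 0.0276P*, so P* = 0.807/0.0276 = 29.2.

R* ≈ 227, C* ≈ 36.7, P* ≈ 29.2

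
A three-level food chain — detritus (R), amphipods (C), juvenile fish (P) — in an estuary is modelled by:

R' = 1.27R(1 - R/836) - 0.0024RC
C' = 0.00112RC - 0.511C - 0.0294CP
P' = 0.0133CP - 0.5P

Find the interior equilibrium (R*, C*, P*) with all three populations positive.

From dP/dt = 0: 0.0133C* = 0.5, so C* = 37.6.
From dR/dt = 0: 1.27(1 - R*/836) = 0.0024·37.6, giving R* = 836·(1 - 0.071) = 777.
From dC/dt = 0: 0.00112·777 - 0.511 = 0.0294P*, so P* = 0.359/0.0294 = 12.2.

R* ≈ 777, C* ≈ 37.6, P* ≈ 12.2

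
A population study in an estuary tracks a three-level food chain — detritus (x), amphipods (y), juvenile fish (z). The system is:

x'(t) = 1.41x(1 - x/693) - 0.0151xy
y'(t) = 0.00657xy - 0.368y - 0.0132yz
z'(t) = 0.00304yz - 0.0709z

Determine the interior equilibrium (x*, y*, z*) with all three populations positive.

From dz/dt = 0: 0.00304y* = 0.0709, so y* = 23.3.
From dx/dt = 0: 1.41(1 - x*/693) = 0.0151·23.3, giving x* = 693·(1 - 0.25) = 520.
From dy/dt = 0: 0.00657·520 - 0.368 = 0.0132z*, so z* = 3.05/0.0132 = 231.

x* ≈ 520, y* ≈ 23.3, z* ≈ 231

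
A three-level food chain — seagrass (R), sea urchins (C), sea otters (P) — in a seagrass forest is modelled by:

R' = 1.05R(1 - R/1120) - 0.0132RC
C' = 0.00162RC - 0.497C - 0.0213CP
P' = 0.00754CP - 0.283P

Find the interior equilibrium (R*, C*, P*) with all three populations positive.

R* ≈ 592, C* ≈ 37.5, P* ≈ 21.7

From dP/dt = 0: 0.00754C* = 0.283, so C* = 37.5.
From dR/dt = 0: 1.05(1 - R*/1120) = 0.0132·37.5, giving R* = 1120·(1 - 0.472) = 592.
From dC/dt = 0: 0.00162·592 - 0.497 = 0.0213P*, so P* = 0.461/0.0213 = 21.7.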